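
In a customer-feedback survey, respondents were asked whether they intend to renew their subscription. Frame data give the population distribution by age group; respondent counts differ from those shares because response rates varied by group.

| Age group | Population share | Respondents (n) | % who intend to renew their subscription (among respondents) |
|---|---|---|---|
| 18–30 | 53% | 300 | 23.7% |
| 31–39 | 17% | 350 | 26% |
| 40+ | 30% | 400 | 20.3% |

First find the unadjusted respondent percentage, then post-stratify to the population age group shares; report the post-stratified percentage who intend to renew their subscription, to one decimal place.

23.1%

Unadjusted (pooled respondent) estimate weights by respondent counts:
  (300/1050)×23.7 + (350/1050)×26 + (400/1050)×20.3 = 23.1714%
Post-stratifying to population shares instead:
  0.53×23.7 + 0.17×26 + 0.3×20.3 = 23.071%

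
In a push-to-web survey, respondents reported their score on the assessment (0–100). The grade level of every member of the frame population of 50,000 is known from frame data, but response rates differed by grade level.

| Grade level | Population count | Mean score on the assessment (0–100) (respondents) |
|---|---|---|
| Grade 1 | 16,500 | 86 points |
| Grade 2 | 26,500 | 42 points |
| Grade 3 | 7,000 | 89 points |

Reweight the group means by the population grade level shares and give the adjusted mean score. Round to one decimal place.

63.1

Post-stratification weights by population share, not respondent share:
  Grade 1: (16,500/50,000) × 86 = 28.38
  Grade 2: (26,500/50,000) × 42 = 22.26
  Grade 3: (7,000/50,000) × 89 = 12.46
Post-stratified estimate = 63.1 → 63.1.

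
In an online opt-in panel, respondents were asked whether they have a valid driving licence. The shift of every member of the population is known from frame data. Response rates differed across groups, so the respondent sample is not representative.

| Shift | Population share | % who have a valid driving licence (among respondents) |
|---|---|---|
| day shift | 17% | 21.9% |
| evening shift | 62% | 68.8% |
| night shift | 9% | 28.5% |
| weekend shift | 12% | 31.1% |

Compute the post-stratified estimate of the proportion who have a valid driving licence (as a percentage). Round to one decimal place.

52.7%

Each cell contributes population-share × respondent value:
  day shift: 0.17 × 21.9 = 3.723
  evening shift: 0.62 × 68.8 = 42.656
  night shift: 0.09 × 28.5 = 2.565
  weekend shift: 0.12 × 31.1 = 3.732
Post-stratified estimate = 52.676 → 52.7%.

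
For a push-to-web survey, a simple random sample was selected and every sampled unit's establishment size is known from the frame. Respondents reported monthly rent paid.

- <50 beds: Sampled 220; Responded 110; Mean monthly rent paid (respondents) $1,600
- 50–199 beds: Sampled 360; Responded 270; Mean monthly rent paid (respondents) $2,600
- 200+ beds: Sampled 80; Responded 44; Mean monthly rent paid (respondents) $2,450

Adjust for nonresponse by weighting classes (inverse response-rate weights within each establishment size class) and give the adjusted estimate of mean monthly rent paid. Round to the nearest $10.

Response rates by class: <50 beds 110/220 = 50%, 50–199 beds 270/360 = 75%, 200+ beds 44/80 = 55%.
With weight = n_sampled/n_responded per class, the weighted class total is n_sampled:
  <50 beds: 220 × 1600 = 352,000
  50–199 beds: 360 × 2600 = 936,000
  200+ beds: 80 × 2450 = 196,000
Adjusted estimate = 1,484,000 / 660 = 2248.48 → $2,250.

$2,250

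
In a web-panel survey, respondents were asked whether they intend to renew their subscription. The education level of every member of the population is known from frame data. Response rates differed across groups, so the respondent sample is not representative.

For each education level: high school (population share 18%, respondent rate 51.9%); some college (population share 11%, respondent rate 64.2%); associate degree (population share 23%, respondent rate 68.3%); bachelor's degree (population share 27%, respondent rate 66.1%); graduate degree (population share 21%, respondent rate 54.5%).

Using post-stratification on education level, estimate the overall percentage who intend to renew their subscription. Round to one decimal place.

Post-stratification weights by population share, not respondent share:
  high school: 0.18 × 51.9 = 9.342
  some college: 0.11 × 64.2 = 7.062
  associate degree: 0.23 × 68.3 = 15.709
  bachelor's degree: 0.27 × 66.1 = 17.847
  graduate degree: 0.21 × 54.5 = 11.445
Post-stratified estimate = 61.405 → 61.4%.

61.4%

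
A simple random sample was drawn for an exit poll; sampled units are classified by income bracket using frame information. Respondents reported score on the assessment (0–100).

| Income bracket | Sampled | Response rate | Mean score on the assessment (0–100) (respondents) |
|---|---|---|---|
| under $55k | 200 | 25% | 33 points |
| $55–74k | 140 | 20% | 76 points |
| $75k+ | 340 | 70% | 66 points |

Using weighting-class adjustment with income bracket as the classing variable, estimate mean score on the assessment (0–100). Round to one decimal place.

Inverse-response-rate weighting restores each class to its sampled count, so class totals weight by n_sampled:
  under $55k: 200 × 33 = 6600
  $55–74k: 140 × 76 = 10,640
  $75k+: 340 × 66 = 22,440
Adjusted estimate = 39,680 / 680 = 58.3529 → 58.4.

58.4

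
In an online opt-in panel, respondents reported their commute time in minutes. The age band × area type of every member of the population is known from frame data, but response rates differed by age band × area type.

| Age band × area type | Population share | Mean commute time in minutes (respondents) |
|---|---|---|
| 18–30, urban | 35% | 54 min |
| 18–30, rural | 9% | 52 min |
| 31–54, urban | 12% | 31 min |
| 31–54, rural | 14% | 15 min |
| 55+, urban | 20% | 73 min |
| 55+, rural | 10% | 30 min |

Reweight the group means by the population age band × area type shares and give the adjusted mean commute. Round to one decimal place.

Weight each group's respondent value by its population share:
  18–30, urban: 0.35 × 54 = 18.9
  18–30, rural: 0.09 × 52 = 4.68
  31–54, urban: 0.12 × 31 = 3.72
  31–54, rural: 0.14 × 15 = 2.1
  55+, urban: 0.2 × 73 = 14.6
  55+, rural: 0.1 × 30 = 3
Post-stratified estimate = 47 → 47.0.

47.0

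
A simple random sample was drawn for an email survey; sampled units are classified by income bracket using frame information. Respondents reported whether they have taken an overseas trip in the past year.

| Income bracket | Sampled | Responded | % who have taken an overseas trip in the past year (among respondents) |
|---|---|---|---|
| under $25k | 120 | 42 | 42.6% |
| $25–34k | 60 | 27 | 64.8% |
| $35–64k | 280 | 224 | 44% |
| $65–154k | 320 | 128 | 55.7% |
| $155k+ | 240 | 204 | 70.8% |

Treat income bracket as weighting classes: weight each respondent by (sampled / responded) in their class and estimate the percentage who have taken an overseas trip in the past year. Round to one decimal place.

55.0%

Response rates by class: under $25k 42/120 = 35%, $25–34k 27/60 = 45%, $35–64k 224/280 = 80%, $65–154k 128/320 = 40%, $155k+ 204/240 = 85%.
Inverse-response-rate weighting restores each class to its sampled count, so class totals weight by n_sampled:
  under $25k: 120 × 42.6 = 5112
  $25–34k: 60 × 64.8 = 3888
  $35–64k: 280 × 44 = 12,320
  $65–154k: 320 × 55.7 = 17,824
  $155k+: 240 × 70.8 = 16,992
Adjusted estimate = 56,136 / 1,020 = 55.0353 → 55.0%.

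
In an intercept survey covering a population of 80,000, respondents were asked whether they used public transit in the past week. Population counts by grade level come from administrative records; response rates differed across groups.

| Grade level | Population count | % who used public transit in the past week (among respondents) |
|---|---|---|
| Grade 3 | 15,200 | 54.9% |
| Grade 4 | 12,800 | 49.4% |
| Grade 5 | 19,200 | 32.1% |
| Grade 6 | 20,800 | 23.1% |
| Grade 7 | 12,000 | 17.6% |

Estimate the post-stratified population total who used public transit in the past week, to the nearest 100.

Each cell contributes its population count × the respondent rate:
  Grade 3: 15,200 × 54.9% = 8344.8
  Grade 4: 12,800 × 49.4% = 6323.2
  Grade 5: 19,200 × 32.1% = 6163.2
  Grade 6: 20,800 × 23.1% = 4804.8
  Grade 7: 12,000 × 17.6% = 2112
Estimated total = 27,748 → 27,700.

27,700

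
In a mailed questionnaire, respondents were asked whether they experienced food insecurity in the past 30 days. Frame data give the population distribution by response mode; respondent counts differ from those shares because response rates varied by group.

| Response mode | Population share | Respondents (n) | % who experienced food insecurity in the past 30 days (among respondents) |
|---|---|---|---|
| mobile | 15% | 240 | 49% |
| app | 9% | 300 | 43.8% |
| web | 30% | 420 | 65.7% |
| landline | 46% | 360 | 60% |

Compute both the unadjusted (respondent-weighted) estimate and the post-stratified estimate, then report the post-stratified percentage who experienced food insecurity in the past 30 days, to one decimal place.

58.6%

Naive respondent-only estimate (weights = respondent counts):
  (240/1320)×49 + (300/1320)×43.8 + (420/1320)×65.7 + (360/1320)×60 = 56.1318%
Reweighting by population response mode shares:
  0.15×49 + 0.09×43.8 + 0.3×65.7 + 0.46×60 = 58.602%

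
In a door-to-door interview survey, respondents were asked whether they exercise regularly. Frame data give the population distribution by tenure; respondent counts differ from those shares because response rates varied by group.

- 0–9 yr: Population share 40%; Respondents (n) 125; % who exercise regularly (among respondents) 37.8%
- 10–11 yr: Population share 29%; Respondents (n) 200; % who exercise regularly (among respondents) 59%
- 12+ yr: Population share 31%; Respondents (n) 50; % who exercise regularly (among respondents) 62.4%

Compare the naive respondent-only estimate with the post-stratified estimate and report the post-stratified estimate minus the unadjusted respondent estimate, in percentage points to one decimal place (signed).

-0.8 percentage points

Naive respondent-only estimate (weights = respondent counts):
  (125/375)×37.8 + (200/375)×59 + (50/375)×62.4 = 52.3867%
Post-stratified estimate weights by population shares:
  0.4×37.8 + 0.29×59 + 0.31×62.4 = 51.574%
Difference = 51.574 − 52.3867 = -0.8127 pp.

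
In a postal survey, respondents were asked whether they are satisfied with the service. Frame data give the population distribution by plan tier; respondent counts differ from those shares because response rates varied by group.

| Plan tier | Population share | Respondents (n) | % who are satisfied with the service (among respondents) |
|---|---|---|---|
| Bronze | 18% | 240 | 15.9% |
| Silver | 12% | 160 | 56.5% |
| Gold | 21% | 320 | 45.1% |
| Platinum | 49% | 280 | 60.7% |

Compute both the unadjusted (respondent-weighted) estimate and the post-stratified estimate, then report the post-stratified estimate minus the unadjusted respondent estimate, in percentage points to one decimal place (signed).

+4.6 percentage points

Without adjustment, the pooled respondent share is:
  (240/1000)×15.9 + (160/1000)×56.5 + (320/1000)×45.1 + (280/1000)×60.7 = 44.284%
Post-stratifying to population shares instead:
  0.18×15.9 + 0.12×56.5 + 0.21×45.1 + 0.49×60.7 = 48.856%
Difference = 48.856 − 44.284 = 4.572 pp.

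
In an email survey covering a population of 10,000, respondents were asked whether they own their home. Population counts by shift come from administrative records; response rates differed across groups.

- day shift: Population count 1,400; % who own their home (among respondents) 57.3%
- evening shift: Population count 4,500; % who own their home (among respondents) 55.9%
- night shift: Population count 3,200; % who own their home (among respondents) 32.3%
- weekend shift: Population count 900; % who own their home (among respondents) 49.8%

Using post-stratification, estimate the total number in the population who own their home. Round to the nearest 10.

4,800

Each cell contributes its population count × the respondent rate:
  day shift: 1,400 × 57.3% = 802.2
  evening shift: 4,500 × 55.9% = 2515.5
  night shift: 3,200 × 32.3% = 1033.6
  weekend shift: 900 × 49.8% = 448.2
Estimated total = 4799.5 → 4,800.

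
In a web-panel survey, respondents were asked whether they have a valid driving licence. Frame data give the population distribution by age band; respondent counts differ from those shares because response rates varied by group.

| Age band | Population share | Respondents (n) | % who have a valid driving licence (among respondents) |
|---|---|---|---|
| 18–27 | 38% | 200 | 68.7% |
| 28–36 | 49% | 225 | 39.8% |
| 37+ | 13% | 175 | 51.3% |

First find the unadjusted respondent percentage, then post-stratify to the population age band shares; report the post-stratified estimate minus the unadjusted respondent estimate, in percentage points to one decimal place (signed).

Naive respondent-only estimate (weights = respondent counts):
  (200/600)×68.7 + (225/600)×39.8 + (175/600)×51.3 = 52.7875%
Reweighting by population age band shares:
  0.38×68.7 + 0.49×39.8 + 0.13×51.3 = 52.277%
Difference = 52.277 − 52.7875 = -0.5105 pp.

-0.5 percentage points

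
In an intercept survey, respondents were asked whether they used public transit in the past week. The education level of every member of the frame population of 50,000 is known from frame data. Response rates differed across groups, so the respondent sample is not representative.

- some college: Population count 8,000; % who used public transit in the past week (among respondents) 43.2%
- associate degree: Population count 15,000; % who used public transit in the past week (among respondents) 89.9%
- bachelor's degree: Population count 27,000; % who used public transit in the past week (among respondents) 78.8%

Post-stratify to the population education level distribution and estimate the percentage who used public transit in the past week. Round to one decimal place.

76.4%

Post-stratification weights by population share, not respondent share:
  some college: (8,000/50,000) × 43.2 = 6.912
  associate degree: (15,000/50,000) × 89.9 = 26.97
  bachelor's degree: (27,000/50,000) × 78.8 = 42.552
Post-stratified estimate = 76.434 → 76.4%.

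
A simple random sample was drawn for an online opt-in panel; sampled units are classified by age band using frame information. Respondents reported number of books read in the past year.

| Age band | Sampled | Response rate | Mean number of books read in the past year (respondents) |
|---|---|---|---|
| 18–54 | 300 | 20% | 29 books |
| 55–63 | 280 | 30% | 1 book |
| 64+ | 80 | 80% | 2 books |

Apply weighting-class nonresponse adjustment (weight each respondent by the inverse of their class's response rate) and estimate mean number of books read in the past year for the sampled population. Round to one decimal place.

13.8

Each respondent's weight = sampled/responded in their class; summing within a class gives n_sampled, so:
  18–54: 300 × 29 = 8700
  55–63: 280 × 1 = 280
  64+: 80 × 2 = 160
Adjusted estimate = 9140 / 660 = 13.8485 → 13.8.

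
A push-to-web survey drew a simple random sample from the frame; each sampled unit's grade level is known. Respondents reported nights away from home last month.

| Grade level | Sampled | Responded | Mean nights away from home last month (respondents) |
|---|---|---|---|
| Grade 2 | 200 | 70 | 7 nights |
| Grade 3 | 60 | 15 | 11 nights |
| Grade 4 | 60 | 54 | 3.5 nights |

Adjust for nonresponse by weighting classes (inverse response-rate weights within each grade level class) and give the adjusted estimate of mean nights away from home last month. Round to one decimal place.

7.1

Response rates by class: Grade 2 70/200 = 35%, Grade 3 15/60 = 25%, Grade 4 54/60 = 90%.
Each respondent's weight = sampled/responded in their class; summing within a class gives n_sampled, so:
  Grade 2: 200 × 7 = 1400
  Grade 3: 60 × 11 = 660
  Grade 4: 60 × 3.5 = 210
Adjusted estimate = 2270 / 320 = 7.09375 → 7.1.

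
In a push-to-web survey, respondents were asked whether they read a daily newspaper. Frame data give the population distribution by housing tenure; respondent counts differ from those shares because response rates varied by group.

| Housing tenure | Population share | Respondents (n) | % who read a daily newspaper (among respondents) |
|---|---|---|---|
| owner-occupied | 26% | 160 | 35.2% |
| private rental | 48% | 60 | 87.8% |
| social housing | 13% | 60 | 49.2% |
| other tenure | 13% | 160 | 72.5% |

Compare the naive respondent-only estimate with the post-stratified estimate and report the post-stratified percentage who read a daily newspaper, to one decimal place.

67.1%

Without adjustment, the pooled respondent share is:
  (160/440)×35.2 + (60/440)×87.8 + (60/440)×49.2 + (160/440)×72.5 = 57.8455%
Post-stratified estimate weights by population shares:
  0.26×35.2 + 0.48×87.8 + 0.13×49.2 + 0.13×72.5 = 67.117%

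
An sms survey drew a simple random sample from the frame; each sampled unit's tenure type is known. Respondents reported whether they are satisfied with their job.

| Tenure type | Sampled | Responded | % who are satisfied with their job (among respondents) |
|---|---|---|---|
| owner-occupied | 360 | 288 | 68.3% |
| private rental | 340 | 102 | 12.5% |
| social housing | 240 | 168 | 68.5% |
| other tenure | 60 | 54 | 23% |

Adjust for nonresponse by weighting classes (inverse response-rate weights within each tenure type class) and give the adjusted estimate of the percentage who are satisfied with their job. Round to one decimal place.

46.7%

Response rates by class: owner-occupied 288/360 = 80%, private rental 102/340 = 30%, social housing 168/240 = 70%, other tenure 54/60 = 90%.
Weighting each respondent by the inverse class response rate inflates each class back to its sampled size, so the class weight is n_sampled:
  owner-occupied: 360 × 68.3 = 24,588
  private rental: 340 × 12.5 = 4250
  social housing: 240 × 68.5 = 16,440
  other tenure: 60 × 23 = 1380
Adjusted estimate = 46,658 / 1,000 = 46.658 → 46.7%.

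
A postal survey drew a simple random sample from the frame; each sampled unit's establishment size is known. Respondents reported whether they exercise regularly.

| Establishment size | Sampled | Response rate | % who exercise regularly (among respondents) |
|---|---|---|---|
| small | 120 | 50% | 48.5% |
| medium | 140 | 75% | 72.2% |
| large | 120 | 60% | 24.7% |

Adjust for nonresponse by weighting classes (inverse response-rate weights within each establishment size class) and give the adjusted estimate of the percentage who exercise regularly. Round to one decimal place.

49.7%

With weight = n_sampled/n_responded per class, the weighted class total is n_sampled:
  small: 120 × 48.5 = 5820
  medium: 140 × 72.2 = 10,108
  large: 120 × 24.7 = 2964
Adjusted estimate = 18,892 / 380 = 49.7158 → 49.7%.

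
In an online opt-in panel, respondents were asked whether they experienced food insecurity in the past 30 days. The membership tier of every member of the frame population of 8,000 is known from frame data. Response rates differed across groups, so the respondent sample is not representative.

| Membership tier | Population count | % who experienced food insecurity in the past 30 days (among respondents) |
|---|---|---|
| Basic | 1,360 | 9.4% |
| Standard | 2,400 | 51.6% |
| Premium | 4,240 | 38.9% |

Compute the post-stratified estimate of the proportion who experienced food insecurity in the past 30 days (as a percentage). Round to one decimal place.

37.7%

Each cell contributes population-share × respondent value:
  Basic: (1,360/8,000) × 9.4 = 1.598
  Standard: (2,400/8,000) × 51.6 = 15.48
  Premium: (4,240/8,000) × 38.9 = 20.617
Post-stratified estimate = 37.695 → 37.7%.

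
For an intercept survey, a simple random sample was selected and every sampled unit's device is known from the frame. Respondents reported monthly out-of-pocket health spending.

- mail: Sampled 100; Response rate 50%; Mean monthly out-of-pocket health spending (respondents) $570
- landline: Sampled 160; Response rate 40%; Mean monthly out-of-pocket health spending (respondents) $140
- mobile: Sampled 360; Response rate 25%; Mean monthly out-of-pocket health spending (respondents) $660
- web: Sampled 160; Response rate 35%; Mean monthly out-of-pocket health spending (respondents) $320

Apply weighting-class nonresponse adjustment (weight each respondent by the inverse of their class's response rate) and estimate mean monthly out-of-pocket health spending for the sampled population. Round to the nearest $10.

$470

With weight = n_sampled/n_responded per class, the weighted class total is n_sampled:
  mail: 100 × 570 = 57,000
  landline: 160 × 140 = 22,400
  mobile: 360 × 660 = 237,600
  web: 160 × 320 = 51,200
Adjusted estimate = 368,200 / 780 = 472.051 → $470.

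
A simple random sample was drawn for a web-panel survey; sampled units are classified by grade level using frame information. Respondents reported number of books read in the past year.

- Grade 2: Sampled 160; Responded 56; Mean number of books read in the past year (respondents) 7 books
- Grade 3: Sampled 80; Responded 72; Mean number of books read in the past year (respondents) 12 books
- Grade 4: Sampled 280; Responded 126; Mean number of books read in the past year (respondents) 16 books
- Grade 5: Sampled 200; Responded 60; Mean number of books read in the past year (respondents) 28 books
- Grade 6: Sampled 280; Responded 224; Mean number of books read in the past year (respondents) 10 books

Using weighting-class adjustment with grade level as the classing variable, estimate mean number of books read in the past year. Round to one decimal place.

Response rates by class: Grade 2 56/160 = 35%, Grade 3 72/80 = 90%, Grade 4 126/280 = 45%, Grade 5 60/200 = 30%, Grade 6 224/280 = 80%.
Inverse-response-rate weighting restores each class to its sampled count, so class totals weight by n_sampled:
  Grade 2: 160 × 7 = 1120
  Grade 3: 80 × 12 = 960
  Grade 4: 280 × 16 = 4480
  Grade 5: 200 × 28 = 5600
  Grade 6: 280 × 10 = 2800
Adjusted estimate = 14,960 / 1,000 = 14.96 → 15.0.

15.0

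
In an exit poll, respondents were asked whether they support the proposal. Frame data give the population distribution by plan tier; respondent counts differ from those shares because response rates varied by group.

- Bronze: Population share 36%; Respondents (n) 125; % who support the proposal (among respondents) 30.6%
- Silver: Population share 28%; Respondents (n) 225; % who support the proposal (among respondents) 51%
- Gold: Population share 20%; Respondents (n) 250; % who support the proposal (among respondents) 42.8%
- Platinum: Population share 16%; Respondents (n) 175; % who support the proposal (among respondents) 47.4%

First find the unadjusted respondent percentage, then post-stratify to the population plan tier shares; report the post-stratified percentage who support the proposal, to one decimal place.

Without adjustment, the pooled respondent share is:
  (125/775)×30.6 + (225/775)×51 + (250/775)×42.8 + (175/775)×47.4 = 44.2516%
Post-stratified estimate weights by population shares:
  0.36×30.6 + 0.28×51 + 0.2×42.8 + 0.16×47.4 = 41.44%

41.4%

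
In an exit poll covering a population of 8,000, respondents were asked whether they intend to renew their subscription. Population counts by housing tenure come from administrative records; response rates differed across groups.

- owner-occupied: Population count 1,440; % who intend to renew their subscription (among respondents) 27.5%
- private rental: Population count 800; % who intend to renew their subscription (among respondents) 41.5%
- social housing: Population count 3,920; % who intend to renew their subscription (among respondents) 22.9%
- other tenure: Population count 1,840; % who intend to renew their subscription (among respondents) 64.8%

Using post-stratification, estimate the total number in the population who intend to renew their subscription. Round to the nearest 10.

Apply each group's respondent rate to its population count:
  owner-occupied: 1,440 × 27.5% = 396
  private rental: 800 × 41.5% = 332
  social housing: 3,920 × 22.9% = 897.68
  other tenure: 1,840 × 64.8% = 1192.32
Estimated total = 2818 → 2,820.

2,820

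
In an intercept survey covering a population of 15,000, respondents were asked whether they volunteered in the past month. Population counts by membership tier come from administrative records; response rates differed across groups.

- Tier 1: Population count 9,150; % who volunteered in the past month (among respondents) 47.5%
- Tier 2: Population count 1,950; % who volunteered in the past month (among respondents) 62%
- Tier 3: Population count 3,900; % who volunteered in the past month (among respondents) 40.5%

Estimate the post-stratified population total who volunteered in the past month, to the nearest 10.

Each cell contributes its population count × the respondent rate:
  Tier 1: 9,150 × 47.5% = 4346.25
  Tier 2: 1,950 × 62% = 1209
  Tier 3: 3,900 × 40.5% = 1579.5
Estimated total = 7134.75 → 7,130.

7,130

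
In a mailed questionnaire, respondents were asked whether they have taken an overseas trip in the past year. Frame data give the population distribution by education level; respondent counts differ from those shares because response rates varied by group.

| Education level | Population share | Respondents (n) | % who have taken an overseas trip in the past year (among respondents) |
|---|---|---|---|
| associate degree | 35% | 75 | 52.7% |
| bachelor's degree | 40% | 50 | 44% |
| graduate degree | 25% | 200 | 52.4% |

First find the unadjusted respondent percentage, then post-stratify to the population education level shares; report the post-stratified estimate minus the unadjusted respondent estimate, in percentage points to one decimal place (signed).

Without adjustment, the pooled respondent share is:
  (75/325)×52.7 + (50/325)×44 + (200/325)×52.4 = 51.1769%
Post-stratifying to population shares instead:
  0.35×52.7 + 0.4×44 + 0.25×52.4 = 49.145%
Difference = 49.145 − 51.1769 = -2.0319 pp.

-2.0 percentage points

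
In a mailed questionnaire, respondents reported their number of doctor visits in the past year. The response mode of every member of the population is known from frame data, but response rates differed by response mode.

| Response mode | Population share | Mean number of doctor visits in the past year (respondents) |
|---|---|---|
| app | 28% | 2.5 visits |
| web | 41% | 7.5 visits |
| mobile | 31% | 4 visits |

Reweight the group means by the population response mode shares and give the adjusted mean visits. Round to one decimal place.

5.0

Each cell contributes population-share × respondent value:
  app: 0.28 × 2.5 = 0.7
  web: 0.41 × 7.5 = 3.075
  mobile: 0.31 × 4 = 1.24
Post-stratified estimate = 5.015 → 5.0.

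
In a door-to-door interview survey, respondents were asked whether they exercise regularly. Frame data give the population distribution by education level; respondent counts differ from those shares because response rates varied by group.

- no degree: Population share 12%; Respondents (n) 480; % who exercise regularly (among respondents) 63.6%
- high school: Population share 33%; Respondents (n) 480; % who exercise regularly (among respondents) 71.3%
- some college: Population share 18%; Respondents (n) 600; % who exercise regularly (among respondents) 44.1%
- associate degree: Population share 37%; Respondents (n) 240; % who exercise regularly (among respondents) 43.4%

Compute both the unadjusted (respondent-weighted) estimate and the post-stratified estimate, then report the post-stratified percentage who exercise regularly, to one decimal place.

55.2%

Naive respondent-only estimate (weights = respondent counts):
  (480/1800)×63.6 + (480/1800)×71.3 + (600/1800)×44.1 + (240/1800)×43.4 = 56.46%
Post-stratifying to population shares instead:
  0.12×63.6 + 0.33×71.3 + 0.18×44.1 + 0.37×43.4 = 55.157%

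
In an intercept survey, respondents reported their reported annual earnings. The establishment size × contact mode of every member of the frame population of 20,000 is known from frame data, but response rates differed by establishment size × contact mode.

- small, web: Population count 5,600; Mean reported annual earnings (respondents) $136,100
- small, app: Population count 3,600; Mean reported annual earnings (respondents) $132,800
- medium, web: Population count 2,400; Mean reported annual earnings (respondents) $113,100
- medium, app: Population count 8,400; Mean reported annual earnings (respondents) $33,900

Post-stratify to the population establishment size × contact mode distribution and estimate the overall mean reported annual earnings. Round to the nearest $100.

$89,800

Reweight to the known establishment size × contact mode distribution:
  small, web: (5,600/20,000) × 136,100 = 38,108
  small, app: (3,600/20,000) × 132,800 = 23,904
  medium, web: (2,400/20,000) × 113,100 = 13,572
  medium, app: (8,400/20,000) × 33,900 = 14,238
Post-stratified estimate = 89,822 → $89,800.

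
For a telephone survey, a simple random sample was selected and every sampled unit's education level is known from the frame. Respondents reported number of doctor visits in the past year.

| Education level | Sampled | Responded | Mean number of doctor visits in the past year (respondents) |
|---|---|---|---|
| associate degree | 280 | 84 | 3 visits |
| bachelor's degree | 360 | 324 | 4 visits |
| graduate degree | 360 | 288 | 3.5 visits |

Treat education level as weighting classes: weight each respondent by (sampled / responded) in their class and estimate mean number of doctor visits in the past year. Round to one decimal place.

3.5

Class response rates: associate degree 84/280 = 30%, bachelor's degree 324/360 = 90%, graduate degree 288/360 = 80%.
Weighting each respondent by the inverse class response rate inflates each class back to its sampled size, so the class weight is n_sampled:
  associate degree: 280 × 3 = 840
  bachelor's degree: 360 × 4 = 1440
  graduate degree: 360 × 3.5 = 1260
Adjusted estimate = 3540 / 1,000 = 3.54 → 3.5.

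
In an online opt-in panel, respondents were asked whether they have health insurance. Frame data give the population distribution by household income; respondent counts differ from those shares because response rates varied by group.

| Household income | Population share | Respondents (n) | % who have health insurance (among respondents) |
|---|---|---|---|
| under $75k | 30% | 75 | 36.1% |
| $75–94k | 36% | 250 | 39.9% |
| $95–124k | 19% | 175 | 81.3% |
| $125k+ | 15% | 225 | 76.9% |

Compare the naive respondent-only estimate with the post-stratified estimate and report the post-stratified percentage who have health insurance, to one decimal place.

Without adjustment, the pooled respondent share is:
  (75/725)×36.1 + (250/725)×39.9 + (175/725)×81.3 + (225/725)×76.9 = 60.9828%
Reweighting by population household income shares:
  0.3×36.1 + 0.36×39.9 + 0.19×81.3 + 0.15×76.9 = 52.176%

52.2%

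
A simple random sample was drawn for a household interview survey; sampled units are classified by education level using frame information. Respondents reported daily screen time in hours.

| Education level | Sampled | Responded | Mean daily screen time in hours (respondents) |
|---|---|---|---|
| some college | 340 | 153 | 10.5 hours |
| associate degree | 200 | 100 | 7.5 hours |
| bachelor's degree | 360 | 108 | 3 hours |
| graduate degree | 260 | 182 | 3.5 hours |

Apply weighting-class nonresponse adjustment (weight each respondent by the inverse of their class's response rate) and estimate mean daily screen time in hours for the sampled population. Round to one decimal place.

6.1

Response rates by class: some college 153/340 = 45%, associate degree 100/200 = 50%, bachelor's degree 108/360 = 30%, graduate degree 182/260 = 70%.
Each respondent's weight = sampled/responded in their class; summing within a class gives n_sampled, so:
  some college: 340 × 10.5 = 3570
  associate degree: 200 × 7.5 = 1500
  bachelor's degree: 360 × 3 = 1080
  graduate degree: 260 × 3.5 = 910
Adjusted estimate = 7060 / 1,160 = 6.08621 → 6.1.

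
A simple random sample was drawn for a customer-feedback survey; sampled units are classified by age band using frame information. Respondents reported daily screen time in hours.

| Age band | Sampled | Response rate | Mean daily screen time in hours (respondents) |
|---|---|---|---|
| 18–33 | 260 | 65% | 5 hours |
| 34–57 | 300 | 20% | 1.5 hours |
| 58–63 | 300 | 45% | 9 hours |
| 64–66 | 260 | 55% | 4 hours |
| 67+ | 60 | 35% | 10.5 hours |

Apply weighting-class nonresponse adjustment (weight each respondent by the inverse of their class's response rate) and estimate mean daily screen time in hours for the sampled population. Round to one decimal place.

5.2

Inverse-response-rate weighting restores each class to its sampled count, so class totals weight by n_sampled:
  18–33: 260 × 5 = 1300
  34–57: 300 × 1.5 = 450
  58–63: 300 × 9 = 2700
  64–66: 260 × 4 = 1040
  67+: 60 × 10.5 = 630
Adjusted estimate = 6120 / 1,180 = 5.18644 → 5.2.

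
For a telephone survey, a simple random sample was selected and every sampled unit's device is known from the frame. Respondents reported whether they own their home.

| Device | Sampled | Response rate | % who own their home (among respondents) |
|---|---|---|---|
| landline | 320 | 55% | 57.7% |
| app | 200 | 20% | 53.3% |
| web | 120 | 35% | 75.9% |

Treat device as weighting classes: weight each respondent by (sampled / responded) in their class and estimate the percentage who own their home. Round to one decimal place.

With weight = n_sampled/n_responded per class, the weighted class total is n_sampled:
  landline: 320 × 57.7 = 18,464
  app: 200 × 53.3 = 10,660
  web: 120 × 75.9 = 9108
Adjusted estimate = 38,232 / 640 = 59.7375 → 59.7%.

59.7%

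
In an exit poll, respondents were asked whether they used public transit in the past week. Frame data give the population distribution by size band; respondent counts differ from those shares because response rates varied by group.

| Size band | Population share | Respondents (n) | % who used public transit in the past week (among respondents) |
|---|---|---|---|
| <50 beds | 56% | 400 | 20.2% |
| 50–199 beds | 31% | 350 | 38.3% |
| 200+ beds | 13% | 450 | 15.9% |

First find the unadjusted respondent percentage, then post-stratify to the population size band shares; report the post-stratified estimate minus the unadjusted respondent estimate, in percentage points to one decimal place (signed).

Without adjustment, the pooled respondent share is:
  (400/1200)×20.2 + (350/1200)×38.3 + (450/1200)×15.9 = 23.8667%
Reweighting by population size band shares:
  0.56×20.2 + 0.31×38.3 + 0.13×15.9 = 25.252%
Difference = 25.252 − 23.8667 = 1.3853 pp.

+1.4 percentage points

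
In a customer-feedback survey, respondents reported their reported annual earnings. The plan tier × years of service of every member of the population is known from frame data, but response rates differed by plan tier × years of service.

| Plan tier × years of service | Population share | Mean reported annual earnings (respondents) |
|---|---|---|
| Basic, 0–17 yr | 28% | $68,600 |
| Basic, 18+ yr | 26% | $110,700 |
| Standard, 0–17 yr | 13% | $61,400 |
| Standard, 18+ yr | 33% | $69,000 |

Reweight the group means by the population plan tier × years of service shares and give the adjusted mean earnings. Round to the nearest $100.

$78,700

Each cell contributes population-share × respondent value:
  Basic, 0–17 yr: 0.28 × 68,600 = 19,208
  Basic, 18+ yr: 0.26 × 110,700 = 28,782
  Standard, 0–17 yr: 0.13 × 61,400 = 7982
  Standard, 18+ yr: 0.33 × 69,000 = 22,770
Post-stratified estimate = 78,742 → $78,700.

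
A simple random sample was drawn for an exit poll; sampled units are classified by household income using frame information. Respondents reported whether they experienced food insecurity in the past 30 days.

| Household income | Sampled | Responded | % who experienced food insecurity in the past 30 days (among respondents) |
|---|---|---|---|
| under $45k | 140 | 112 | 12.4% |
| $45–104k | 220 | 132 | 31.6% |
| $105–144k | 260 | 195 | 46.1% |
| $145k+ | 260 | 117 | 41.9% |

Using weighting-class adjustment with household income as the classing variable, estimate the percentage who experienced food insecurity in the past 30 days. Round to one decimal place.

Class response rates: under $45k 112/140 = 80%, $45–104k 132/220 = 60%, $105–144k 195/260 = 75%, $145k+ 117/260 = 45%.
With weight = n_sampled/n_responded per class, the weighted class total is n_sampled:
  under $45k: 140 × 12.4 = 1736
  $45–104k: 220 × 31.6 = 6952
  $105–144k: 260 × 46.1 = 11,986
  $145k+: 260 × 41.9 = 10,894
Adjusted estimate = 31,568 / 880 = 35.8727 → 35.9%.

35.9%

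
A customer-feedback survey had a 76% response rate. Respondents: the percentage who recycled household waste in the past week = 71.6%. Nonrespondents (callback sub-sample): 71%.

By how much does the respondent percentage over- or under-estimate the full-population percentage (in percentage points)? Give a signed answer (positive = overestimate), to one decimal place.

Nonresponse fraction = 1 − 0.76 = 0.24.
Bias = (nonresponse fraction) × (respondent percentage − nonrespondent percentage)
     = 0.24 × (71.6 − 71) = 0.24 × 0.6 = 0.144.

+0.1 percentage points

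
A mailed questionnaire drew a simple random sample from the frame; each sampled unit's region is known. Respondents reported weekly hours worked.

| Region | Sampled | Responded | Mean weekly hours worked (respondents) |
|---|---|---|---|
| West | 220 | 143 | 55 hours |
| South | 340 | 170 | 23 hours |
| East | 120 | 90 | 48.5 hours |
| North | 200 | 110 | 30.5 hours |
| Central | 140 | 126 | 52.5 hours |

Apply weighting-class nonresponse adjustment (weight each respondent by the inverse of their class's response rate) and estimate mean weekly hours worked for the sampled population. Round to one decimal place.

38.4

Response rates by class: West 143/220 = 65%, South 170/340 = 50%, East 90/120 = 75%, North 110/200 = 55%, Central 126/140 = 90%.
Inverse-response-rate weighting restores each class to its sampled count, so class totals weight by n_sampled:
  West: 220 × 55 = 12,100
  South: 340 × 23 = 7820
  East: 120 × 48.5 = 5820
  North: 200 × 30.5 = 6100
  Central: 140 × 52.5 = 7350
Adjusted estimate = 39,190 / 1,020 = 38.4216 → 38.4.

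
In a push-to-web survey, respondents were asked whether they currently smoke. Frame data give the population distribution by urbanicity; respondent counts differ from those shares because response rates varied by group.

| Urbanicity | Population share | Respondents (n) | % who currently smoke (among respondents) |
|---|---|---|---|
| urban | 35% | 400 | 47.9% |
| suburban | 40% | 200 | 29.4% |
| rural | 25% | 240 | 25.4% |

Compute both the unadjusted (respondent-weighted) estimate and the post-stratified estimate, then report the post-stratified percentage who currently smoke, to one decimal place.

34.9%

Unadjusted (pooled respondent) estimate weights by respondent counts:
  (400/840)×47.9 + (200/840)×29.4 + (240/840)×25.4 = 37.0667%
Reweighting by population urbanicity shares:
  0.35×47.9 + 0.4×29.4 + 0.25×25.4 = 34.875%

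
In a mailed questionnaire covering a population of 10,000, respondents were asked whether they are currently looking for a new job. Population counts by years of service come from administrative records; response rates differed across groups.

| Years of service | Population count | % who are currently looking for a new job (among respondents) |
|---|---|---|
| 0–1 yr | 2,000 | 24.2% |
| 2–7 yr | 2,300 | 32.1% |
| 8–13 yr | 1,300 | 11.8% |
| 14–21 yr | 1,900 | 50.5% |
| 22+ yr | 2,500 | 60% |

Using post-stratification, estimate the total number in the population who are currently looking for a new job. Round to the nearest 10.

Estimated count per cell = population count × respondent percentage:
  0–1 yr: 2,000 × 24.2% = 484
  2–7 yr: 2,300 × 32.1% = 738.3
  8–13 yr: 1,300 × 11.8% = 153.4
  14–21 yr: 1,900 × 50.5% = 959.5
  22+ yr: 2,500 × 60% = 1500
Estimated total = 3835.2 → 3,840.

3,840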